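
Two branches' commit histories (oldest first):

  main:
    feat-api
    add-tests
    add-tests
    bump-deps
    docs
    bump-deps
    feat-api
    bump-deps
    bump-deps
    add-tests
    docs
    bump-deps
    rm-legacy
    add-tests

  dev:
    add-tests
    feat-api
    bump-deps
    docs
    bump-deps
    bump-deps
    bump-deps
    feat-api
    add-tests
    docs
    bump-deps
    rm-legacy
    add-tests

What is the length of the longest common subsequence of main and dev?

Taking feat-api at main[1]=dev[2], then bump-deps at main[4]=dev[3], then docs at main[5]=dev[4], then bump-deps at main[6]=dev[5], then bump-deps at main[8]=dev[6], then bump-deps at main[9]=dev[7], then add-tests at main[10]=dev[9], then docs at main[11]=dev[10], then bump-deps at main[12]=dev[11], then rm-legacy at main[13]=dev[12], then add-tests at main[14]=dev[13] gives a common subsequence of length 11. The LCS DP gives dp[14][13] = 11, so this is optimal.

11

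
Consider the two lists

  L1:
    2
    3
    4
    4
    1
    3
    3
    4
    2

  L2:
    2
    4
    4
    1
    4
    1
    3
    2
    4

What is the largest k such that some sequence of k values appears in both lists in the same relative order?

Match 2 [1,1], 4 [3,3], 4 [4,5], 1 [5,6], 3 [6,7], 4 [8,9] — 6 values in the same relative order in both. The LCS DP gives dp[9][9] = 6, so this is optimal.

6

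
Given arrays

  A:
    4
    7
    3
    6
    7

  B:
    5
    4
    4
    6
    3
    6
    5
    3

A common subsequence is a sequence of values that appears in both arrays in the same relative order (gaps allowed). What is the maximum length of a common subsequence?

Let dp[i][j] be the LCS length of the first i values of A and the first j values of B. dp[i][j] = dp[i-1][j-1]+1 when the i-th and j-th values match, else max(dp[i-1][j], dp[i][j-1]).
    ·  5  4  4  6  3  6  5  3
 ·  0  0  0  0  0  0  0  0  0
 4  0  0  1  1  1  1  1  1  1
 7  0  0  1  1  1  1  1  1  1
 3  0  0  1  1  1  2  2  2  2
 6  0  0  1  1  2  2  3  3  3
 7  0  0  1  1  2  2  3  3  3
dp[5][8] = 3. One LCS (by backtracking along matches): 4, 3, 6.

3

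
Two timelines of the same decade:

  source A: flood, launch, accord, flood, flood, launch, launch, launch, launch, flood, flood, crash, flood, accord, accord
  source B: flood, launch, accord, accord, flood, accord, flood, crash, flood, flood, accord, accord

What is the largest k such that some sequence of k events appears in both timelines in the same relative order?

9

Taking flood [1,1] → launch [2,2] → accord [3,4] → flood [4,5] → flood [5,7] → flood [11,9] → flood [13,10] → accord [14,11] → accord [15,12] gives a common subsequence of length 9, and the DP table's final entry dp[15][12] is also 9, so no common subsequence is longer.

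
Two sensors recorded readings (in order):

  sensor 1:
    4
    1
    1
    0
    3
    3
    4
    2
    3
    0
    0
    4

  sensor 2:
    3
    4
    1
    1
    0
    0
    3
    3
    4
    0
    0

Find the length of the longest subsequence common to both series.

Pick 4 [1,2], 1 [2,3], 1 [3,4], 0 [4,6], 3 [5,7], 3 [6,8], 4 [7,9], 0 [10,10], 0 [11,11]; all 9 values appear in both, in order, and the DP table's final entry dp[12][11] is also 9, so no common subsequence is longer.

9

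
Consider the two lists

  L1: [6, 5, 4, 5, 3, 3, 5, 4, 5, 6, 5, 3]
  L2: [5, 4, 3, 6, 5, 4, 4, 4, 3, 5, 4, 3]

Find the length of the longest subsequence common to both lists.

Let dp[i][j] be the LCS length of the first i values of L1 and the first j values of L2. dp[i][j] = dp[i-1][j-1]+1 when the i-th and j-th values match, else max(dp[i-1][j], dp[i][j-1]).
    ·  5  4  3  6  5  4  4  4  3  5  4  3
 ·  0  0  0  0  0  0  0  0  0  0  0  0  0
 6  0  0  0  0  1  1  1  1  1  1  1  1  1
 5  0  1  1  1  1  2  2  2  2  2  2  2  2
 4  0  1  2  2  2  2  3  3  3  3  3  3  3
 5  0  1  2  2  2  3  3  3  3  3  4  4  4
 3  0  1  2  3  3  3  3  3  3  4  4  4  5
 3  0  1  2  3  3  3  3  3  3  4  4  4  5
 5  0  1  2  3  3  4  4  4  4  4  5  5  5
 4  0  1  2  3  3  4  5  5  5  5  5  6  6
 5  0  1  2  3  3  4  5  5  5  5  6  6  6
 6  0  1  2  3  4  4  5  5  5  5  6  6  6
 5  0  1  2  3  4  5  5  5  5  5  6  6  6
 3  0  1  2  3  4  5  5  5  5  6  6  6  7
dp[12][12] = 7. One LCS (by backtracking along matches): 6, 5, 4, 3, 5, 4, 3.

7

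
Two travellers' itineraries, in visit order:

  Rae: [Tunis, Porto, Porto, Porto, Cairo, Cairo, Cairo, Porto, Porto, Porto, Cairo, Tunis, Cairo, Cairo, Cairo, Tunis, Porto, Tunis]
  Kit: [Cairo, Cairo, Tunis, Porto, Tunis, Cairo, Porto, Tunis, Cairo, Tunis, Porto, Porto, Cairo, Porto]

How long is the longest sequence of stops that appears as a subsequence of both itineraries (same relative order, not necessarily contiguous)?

Taking Tunis (Rae #1, Kit #3); then Porto (Rae #2, Kit #4); then Porto (Rae #3, Kit #7); then Cairo (Rae #5, Kit #9); then Porto (Rae #9, Kit #11); then Porto (Rae #10, Kit #12); then Cairo (Rae #15, Kit #13); then Porto (Rae #17, Kit #14) gives a common subsequence of length 8. The LCS DP gives dp[18][14] = 8, so this is optimal.

8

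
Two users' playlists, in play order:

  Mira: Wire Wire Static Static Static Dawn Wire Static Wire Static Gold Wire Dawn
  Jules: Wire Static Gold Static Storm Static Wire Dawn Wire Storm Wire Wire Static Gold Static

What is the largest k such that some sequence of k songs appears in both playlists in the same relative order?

9

Pick Wire at Mira[2]=Jules[1], Static at Mira[3]=Jules[2], Static at Mira[4]=Jules[4], Static at Mira[5]=Jules[6], Dawn at Mira[6]=Jules[8], Wire at Mira[7]=Jules[11], Wire at Mira[9]=Jules[12], Static at Mira[10]=Jules[13], Gold at Mira[11]=Jules[14]; all 9 songs appear in both, in order. dp[13][15] = 9 confirms this is the maximum.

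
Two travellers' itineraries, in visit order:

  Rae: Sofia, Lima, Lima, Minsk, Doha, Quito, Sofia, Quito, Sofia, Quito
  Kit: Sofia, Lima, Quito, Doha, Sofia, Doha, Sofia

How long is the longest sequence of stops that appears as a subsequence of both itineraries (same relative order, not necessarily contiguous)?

Match Sofia at Rae[1]=Kit[1]; then Lima at Rae[2]=Kit[2]; then Doha at Rae[5]=Kit[4]; then Sofia at Rae[7]=Kit[5]; then Sofia at Rae[9]=Kit[7] — 5 stops in the same relative order in both. The LCS DP gives dp[10][7] = 5, so this is optimal.

5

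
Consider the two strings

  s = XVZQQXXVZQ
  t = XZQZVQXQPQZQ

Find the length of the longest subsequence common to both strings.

Pick X (s #1, t #1), Z (s #3, t #2), Q (s #4, t #3), Q (s #5, t #6), X (s #6, t #7), Z (s #9, t #11), Q (s #10, t #12); all 7 characters appear in both, in order. The LCS DP gives dp[10][12] = 7, so this is optimal.

7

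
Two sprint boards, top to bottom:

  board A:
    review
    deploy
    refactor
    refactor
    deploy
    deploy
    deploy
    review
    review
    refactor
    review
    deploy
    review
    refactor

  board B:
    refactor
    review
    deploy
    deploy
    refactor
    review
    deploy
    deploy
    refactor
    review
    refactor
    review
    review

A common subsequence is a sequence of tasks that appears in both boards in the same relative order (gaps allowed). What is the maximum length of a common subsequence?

One common subsequence of length 9: review at board A[1]=board B[2]; then deploy at board A[2]=board B[4]; then refactor at board A[3]=board B[5]; then deploy at board A[5]=board B[7]; then deploy at board A[6]=board B[8]; then review at board A[9]=board B[10]; then refactor at board A[10]=board B[11]; then review at board A[11]=board B[12]; then review at board A[13]=board B[13]. The LCS DP gives dp[14][13] = 9, so this is optimal.

9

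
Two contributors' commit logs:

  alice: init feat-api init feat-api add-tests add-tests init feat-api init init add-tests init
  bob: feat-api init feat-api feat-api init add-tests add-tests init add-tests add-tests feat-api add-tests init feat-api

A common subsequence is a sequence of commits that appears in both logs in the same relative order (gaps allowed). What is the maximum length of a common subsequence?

9

One common subsequence of length 9: init (alice #1, bob #2); then feat-api (alice #2, bob #4); then init (alice #3, bob #5); then add-tests (alice #5, bob #6); then add-tests (alice #6, bob #7); then init (alice #7, bob #8); then feat-api (alice #8, bob #11); then add-tests (alice #11, bob #12); then init (alice #12, bob #13). The LCS DP gives dp[12][14] = 9, so this is optimal.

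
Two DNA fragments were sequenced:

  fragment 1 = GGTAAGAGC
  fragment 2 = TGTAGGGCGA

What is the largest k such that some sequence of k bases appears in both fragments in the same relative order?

One common subsequence of length 6: G (fragment 1 #2, fragment 2 #2), T (fragment 1 #3, fragment 2 #3), A (fragment 1 #4, fragment 2 #4), G (fragment 1 #6, fragment 2 #6), G (fragment 1 #8, fragment 2 #7), C (fragment 1 #9, fragment 2 #8). The LCS DP gives dp[9][10] = 6, so this is optimal.

6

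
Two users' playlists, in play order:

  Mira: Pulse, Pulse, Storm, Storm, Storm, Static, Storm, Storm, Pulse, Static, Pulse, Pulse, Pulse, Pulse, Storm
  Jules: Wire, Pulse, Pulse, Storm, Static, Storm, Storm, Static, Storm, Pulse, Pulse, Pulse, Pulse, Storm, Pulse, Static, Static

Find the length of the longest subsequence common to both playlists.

12

Match Pulse at Mira[1]=Jules[2], Pulse at Mira[2]=Jules[3], Storm at Mira[3]=Jules[4], Storm at Mira[4]=Jules[6], Storm at Mira[5]=Jules[7], Static at Mira[6]=Jules[8], Storm at Mira[8]=Jules[9], Pulse at Mira[9]=Jules[10], Pulse at Mira[11]=Jules[11], Pulse at Mira[12]=Jules[12], Pulse at Mira[13]=Jules[13], Pulse at Mira[14]=Jules[15] — 12 songs in the same relative order in both. Since dp[15][17] = 12, nothing longer is possible.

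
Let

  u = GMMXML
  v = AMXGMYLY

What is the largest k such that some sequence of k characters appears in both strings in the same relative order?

4

Match M (u #3, v #2) → X (u #4, v #3) → M (u #5, v #5) → L (u #6, v #7) — 4 characters in the same relative order in both, and the DP table's final entry dp[6][8] is also 4, so no common subsequence is longer.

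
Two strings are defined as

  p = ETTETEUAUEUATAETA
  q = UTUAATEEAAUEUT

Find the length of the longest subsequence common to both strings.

9

Match T [2,2], T [3,6], E [4,7], E [6,8], A [8,10], U [9,11], E [10,12], U [11,13], T [16,14] — 9 characters in the same relative order in both. Since dp[17][14] = 9, nothing longer is possible.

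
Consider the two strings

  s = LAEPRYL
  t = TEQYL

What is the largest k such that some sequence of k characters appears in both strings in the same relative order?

One common subsequence of length 3: E [3,2], then Y [6,4], then L [7,5]. Since dp[7][5] = 3, nothing longer is possible.

3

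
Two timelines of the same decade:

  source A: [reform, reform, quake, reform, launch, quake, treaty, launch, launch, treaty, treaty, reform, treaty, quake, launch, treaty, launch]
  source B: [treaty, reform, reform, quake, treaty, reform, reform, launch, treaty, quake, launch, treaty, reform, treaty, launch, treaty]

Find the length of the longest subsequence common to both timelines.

Pick reform (source A #1, source B #2), then reform (source A #2, source B #3), then quake (source A #3, source B #4), then reform (source A #4, source B #7), then launch (source A #5, source B #8), then quake (source A #6, source B #10), then launch (source A #9, source B #11), then treaty (source A #11, source B #12), then reform (source A #12, source B #13), then treaty (source A #13, source B #14), then launch (source A #15, source B #15), then treaty (source A #16, source B #16); all 12 events appear in both, in order. Since dp[17][16] = 12, nothing longer is possible.

12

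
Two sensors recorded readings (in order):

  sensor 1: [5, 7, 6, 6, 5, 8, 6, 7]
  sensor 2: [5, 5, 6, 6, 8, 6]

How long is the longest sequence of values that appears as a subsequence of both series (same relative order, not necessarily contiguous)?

One common subsequence of length 5: 5 at sensor 1[1]=sensor 2[2] → 6 at sensor 1[3]=sensor 2[3] → 6 at sensor 1[4]=sensor 2[4] → 8 at sensor 1[6]=sensor 2[5] → 6 at sensor 1[7]=sensor 2[6], and the DP table's final entry dp[8][6] is also 5, so no common subsequence is longer.

5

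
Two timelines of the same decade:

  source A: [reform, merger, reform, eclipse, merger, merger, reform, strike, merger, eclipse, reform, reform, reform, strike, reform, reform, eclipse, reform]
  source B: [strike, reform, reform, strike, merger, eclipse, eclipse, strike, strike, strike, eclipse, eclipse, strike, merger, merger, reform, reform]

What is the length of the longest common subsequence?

8

One common subsequence of length 8: reform [1,3] → merger [2,5] → eclipse [4,7] → strike [8,10] → eclipse [10,12] → strike [14,13] → reform [16,16] → reform [18,17]. dp[18][17] = 8 confirms this is the maximum.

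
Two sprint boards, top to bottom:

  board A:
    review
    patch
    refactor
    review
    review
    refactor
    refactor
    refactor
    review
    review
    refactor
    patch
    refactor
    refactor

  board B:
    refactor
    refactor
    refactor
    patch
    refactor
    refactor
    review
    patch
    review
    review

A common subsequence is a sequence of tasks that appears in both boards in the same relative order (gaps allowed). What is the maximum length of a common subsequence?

Taking refactor (board A #3, board B #2), refactor (board A #6, board B #3), refactor (board A #7, board B #5), refactor (board A #8, board B #6), review (board A #9, board B #9), review (board A #10, board B #10) gives a common subsequence of length 6. The LCS DP gives dp[14][10] = 6, so this is optimal.

6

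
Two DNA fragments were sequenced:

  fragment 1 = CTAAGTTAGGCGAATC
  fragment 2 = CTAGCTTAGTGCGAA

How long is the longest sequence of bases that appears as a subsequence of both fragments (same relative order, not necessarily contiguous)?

13

Taking C [1,1], T [2,2], A [4,3], G [5,4], T [6,6], T [7,7], A [8,8], G [9,9], G [10,11], C [11,12], G [12,13], A [13,14], A [14,15] gives a common subsequence of length 13, and the DP table's final entry dp[16][15] is also 13, so no common subsequence is longer.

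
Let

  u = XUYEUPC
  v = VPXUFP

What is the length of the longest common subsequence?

3

Match X [1,3]; then U [2,4]; then P [6,6] — 3 characters in the same relative order in both, and the DP table's final entry dp[7][6] is also 3, so no common subsequence is longer.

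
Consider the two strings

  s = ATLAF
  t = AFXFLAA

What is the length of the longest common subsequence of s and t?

3

One common subsequence of length 3: A [1,1]; then L [3,5]; then A [4,7]. dp[5][7] = 3 confirms this is the maximum.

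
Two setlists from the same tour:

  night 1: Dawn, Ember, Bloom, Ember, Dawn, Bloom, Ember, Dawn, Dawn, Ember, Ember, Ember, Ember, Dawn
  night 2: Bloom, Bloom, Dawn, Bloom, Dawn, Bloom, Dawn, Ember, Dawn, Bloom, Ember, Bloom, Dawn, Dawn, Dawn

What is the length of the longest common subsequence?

Pick Dawn [1,5], Bloom [3,6], Ember [4,8], Dawn [5,9], Bloom [6,10], Ember [7,11], Dawn [8,13], Dawn [9,14], Dawn [14,15]; all 9 songs appear in both, in order, and the DP table's final entry dp[14][15] is also 9, so no common subsequence is longer.

9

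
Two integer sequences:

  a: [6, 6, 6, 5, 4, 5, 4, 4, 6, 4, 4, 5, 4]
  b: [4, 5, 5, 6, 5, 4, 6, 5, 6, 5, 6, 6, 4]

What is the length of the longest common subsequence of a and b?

Pick 6 (a #3, b #4), 5 (a #4, b #5), 4 (a #5, b #6), 5 (a #6, b #8), 6 (a #9, b #9), 5 (a #12, b #10), 4 (a #13, b #13); all 7 values appear in both, in order. Since dp[13][13] = 7, nothing longer is possible.

7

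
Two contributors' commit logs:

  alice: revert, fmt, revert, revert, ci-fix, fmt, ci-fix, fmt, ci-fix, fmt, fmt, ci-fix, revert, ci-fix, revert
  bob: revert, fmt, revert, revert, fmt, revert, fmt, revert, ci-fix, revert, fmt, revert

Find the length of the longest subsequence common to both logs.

Match revert [1,1], fmt [2,2], revert [3,3], revert [4,4], fmt [6,5], fmt [8,7], ci-fix [9,9], fmt [11,11], revert [15,12] — 9 commits in the same relative order in both. The LCS DP gives dp[15][12] = 9, so this is optimal.

9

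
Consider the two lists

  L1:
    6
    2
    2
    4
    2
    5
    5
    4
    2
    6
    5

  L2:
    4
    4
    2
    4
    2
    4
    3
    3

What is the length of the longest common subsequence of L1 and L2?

Match 2 (L1 #3, L2 #3), then 4 (L1 #4, L2 #4), then 2 (L1 #5, L2 #5), then 4 (L1 #8, L2 #6) — 4 values in the same relative order in both. Since dp[11][8] = 4, nothing longer is possible.

4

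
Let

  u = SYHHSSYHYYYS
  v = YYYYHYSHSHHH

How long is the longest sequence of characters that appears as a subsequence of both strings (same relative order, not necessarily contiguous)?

Match Y (u #2, v #1); then Y (u #7, v #2); then Y (u #9, v #3); then Y (u #10, v #4); then Y (u #11, v #6); then S (u #12, v #9) — 6 characters in the same relative order in both. Since dp[12][12] = 6, nothing longer is possible.

6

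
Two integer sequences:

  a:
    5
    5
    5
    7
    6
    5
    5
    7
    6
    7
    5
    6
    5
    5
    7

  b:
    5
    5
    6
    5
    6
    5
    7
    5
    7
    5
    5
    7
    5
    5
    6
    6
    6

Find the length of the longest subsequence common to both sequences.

One common subsequence of length 10: 5 [1,1], then 5 [2,2], then 5 [3,4], then 6 [5,5], then 5 [6,6], then 5 [7,8], then 7 [8,9], then 7 [10,12], then 5 [11,14], then 6 [12,17]. dp[15][17] = 10 confirms this is the maximum.

10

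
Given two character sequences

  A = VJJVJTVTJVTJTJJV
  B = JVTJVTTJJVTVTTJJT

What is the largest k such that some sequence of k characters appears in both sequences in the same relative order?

Match V (A #1, B #2), then J (A #2, B #4), then J (A #3, B #8), then J (A #5, B #9), then V (A #7, B #10), then T (A #8, B #11), then V (A #10, B #12), then T (A #11, B #13), then T (A #13, B #14), then J (A #14, B #15), then J (A #15, B #16) — 11 characters in the same relative order in both, and the DP table's final entry dp[16][17] is also 11, so no common subsequence is longer.

11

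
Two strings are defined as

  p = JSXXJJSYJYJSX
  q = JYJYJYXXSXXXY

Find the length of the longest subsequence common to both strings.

7

Pick J at p[1]=q[1], J at p[6]=q[3], Y at p[8]=q[4], J at p[9]=q[5], Y at p[10]=q[6], S at p[12]=q[9], X at p[13]=q[12]; all 7 characters appear in both, in order. The LCS DP gives dp[13][13] = 7, so this is optimal.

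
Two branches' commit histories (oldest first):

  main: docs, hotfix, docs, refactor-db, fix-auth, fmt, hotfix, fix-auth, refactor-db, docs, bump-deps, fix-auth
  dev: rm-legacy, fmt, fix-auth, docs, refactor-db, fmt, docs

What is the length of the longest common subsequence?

Match docs (main #3, dev #4) → refactor-db (main #4, dev #5) → fmt (main #6, dev #6) → docs (main #10, dev #7) — 4 commits in the same relative order in both, and the DP table's final entry dp[12][7] is also 4, so no common subsequence is longer.

4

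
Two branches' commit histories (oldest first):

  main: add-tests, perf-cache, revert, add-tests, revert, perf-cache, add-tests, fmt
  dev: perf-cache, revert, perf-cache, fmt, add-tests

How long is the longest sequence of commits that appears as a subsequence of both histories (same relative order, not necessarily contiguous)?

4

Match perf-cache (main #2, dev #1), then revert (main #5, dev #2), then perf-cache (main #6, dev #3), then add-tests (main #7, dev #5) — 4 commits in the same relative order in both. The LCS DP gives dp[8][5] = 4, so this is optimal.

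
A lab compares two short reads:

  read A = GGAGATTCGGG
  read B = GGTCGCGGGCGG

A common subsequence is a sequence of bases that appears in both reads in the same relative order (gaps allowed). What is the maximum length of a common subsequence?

Let dp[i][j] be the LCS length of the first i bases of read A and the first j bases of read B. dp[i][j] = dp[i-1][j-1]+1 when the i-th and j-th bases match, else max(dp[i-1][j], dp[i][j-1]).
    ·  G  G  T  C  G  C  G  G  G  C  G  G
 ·  0  0  0  0  0  0  0  0  0  0  0  0  0
 G  0  1  1  1  1  1  1  1  1  1  1  1  1
 G  0  1  2  2  2  2  2  2  2  2  2  2  2
 A  0  1  2  2  2  2  2  2  2  2  2  2  2
 G  0  1  2  2  2  3  3  3  3  3  3  3  3
 A  0  1  2  2  2  3  3  3  3  3  3  3  3
 T  0  1  2  3  3  3  3  3  3  3  3  3  3
 T  0  1  2  3  3  3  3  3  3  3  3  3  3
 C  0  1  2  3  4  4  4  4  4  4  4  4  4
 G  0  1  2  3  4  5  5  5  5  5  5  5  5
 G  0  1  2  3  4  5  5  6  6  6  6  6  6
 G  0  1  2  3  4  5  5  6  7  7  7  7  7
dp[11][12] = 7. One LCS (by backtracking along matches): GGGCGGG.

7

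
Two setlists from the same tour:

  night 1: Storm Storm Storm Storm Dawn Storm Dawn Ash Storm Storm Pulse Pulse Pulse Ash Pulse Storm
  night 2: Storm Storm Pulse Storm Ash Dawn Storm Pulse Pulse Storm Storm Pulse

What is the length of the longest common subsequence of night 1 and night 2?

8

Match Storm (night 1 #1, night 2 #1); then Storm (night 1 #2, night 2 #2); then Storm (night 1 #3, night 2 #4); then Dawn (night 1 #5, night 2 #6); then Storm (night 1 #6, night 2 #7); then Storm (night 1 #9, night 2 #10); then Storm (night 1 #10, night 2 #11); then Pulse (night 1 #15, night 2 #12) — 8 songs in the same relative order in both. dp[16][12] = 8 confirms this is the maximum.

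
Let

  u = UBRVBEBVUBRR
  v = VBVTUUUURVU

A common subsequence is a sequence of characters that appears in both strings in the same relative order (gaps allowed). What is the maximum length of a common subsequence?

One common subsequence of length 5: V at u[4]=v[1]; then B at u[7]=v[2]; then V at u[8]=v[3]; then U at u[9]=v[8]; then R at u[11]=v[9]. Since dp[12][11] = 5, nothing longer is possible.

5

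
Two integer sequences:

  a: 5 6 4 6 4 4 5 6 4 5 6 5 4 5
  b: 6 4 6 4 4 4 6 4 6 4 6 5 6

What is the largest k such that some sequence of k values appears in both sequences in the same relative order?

10

Pick 6 (a #2, b #1), then 4 (a #3, b #2), then 6 (a #4, b #3), then 4 (a #5, b #5), then 4 (a #6, b #6), then 6 (a #8, b #7), then 4 (a #9, b #8), then 6 (a #11, b #9), then 4 (a #13, b #10), then 5 (a #14, b #12); all 10 values appear in both, in order. The LCS DP gives dp[14][13] = 10, so this is optimal.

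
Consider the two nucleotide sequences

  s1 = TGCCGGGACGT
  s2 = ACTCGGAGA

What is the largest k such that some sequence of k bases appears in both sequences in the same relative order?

6

Pick T at s1[1]=s2[3] → C at s1[4]=s2[4] → G at s1[5]=s2[5] → G at s1[6]=s2[6] → G at s1[7]=s2[8] → A at s1[8]=s2[9]; all 6 bases appear in both, in order, and the DP table's final entry dp[11][9] is also 6, so no common subsequence is longer.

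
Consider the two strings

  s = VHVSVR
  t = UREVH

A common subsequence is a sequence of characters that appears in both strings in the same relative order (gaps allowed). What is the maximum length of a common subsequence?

2

Match V (s #1, t #4), then H (s #2, t #5) — 2 characters in the same relative order in both. Since dp[6][5] = 2, nothing longer is possible.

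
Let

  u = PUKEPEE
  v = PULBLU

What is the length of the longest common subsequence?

2

Pick P at u[1]=v[1], U at u[2]=v[6]; all 2 characters appear in both, in order. dp[7][6] = 2 confirms this is the maximum.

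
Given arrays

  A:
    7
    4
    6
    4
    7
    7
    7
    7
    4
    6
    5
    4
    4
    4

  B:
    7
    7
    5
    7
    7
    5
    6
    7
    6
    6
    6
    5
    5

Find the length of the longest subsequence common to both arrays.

7

Match 7 [1,1], then 7 [5,2], then 7 [6,4], then 7 [7,5], then 7 [8,8], then 6 [10,11], then 5 [11,13] — 7 values in the same relative order in both. The LCS DP gives dp[14][13] = 7, so this is optimal.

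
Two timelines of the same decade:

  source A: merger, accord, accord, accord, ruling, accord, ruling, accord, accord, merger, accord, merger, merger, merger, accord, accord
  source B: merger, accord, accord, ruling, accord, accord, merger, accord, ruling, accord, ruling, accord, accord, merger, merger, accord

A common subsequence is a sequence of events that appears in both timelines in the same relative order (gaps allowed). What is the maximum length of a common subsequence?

Taking merger at source A[1]=source B[1] → accord at source A[2]=source B[5] → accord at source A[3]=source B[6] → accord at source A[4]=source B[8] → ruling at source A[5]=source B[9] → accord at source A[6]=source B[10] → ruling at source A[7]=source B[11] → accord at source A[9]=source B[12] → accord at source A[11]=source B[13] → merger at source A[13]=source B[14] → merger at source A[14]=source B[15] → accord at source A[16]=source B[16] gives a common subsequence of length 12. The LCS DP gives dp[16][16] = 12, so this is optimal.

12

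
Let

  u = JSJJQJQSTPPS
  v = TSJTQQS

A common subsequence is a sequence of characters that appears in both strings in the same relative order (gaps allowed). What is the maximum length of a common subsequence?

Taking S [2,2], J [3,3], Q [5,5], Q [7,6], S [12,7] gives a common subsequence of length 5, and the DP table's final entry dp[12][7] is also 5, so no common subsequence is longer.

5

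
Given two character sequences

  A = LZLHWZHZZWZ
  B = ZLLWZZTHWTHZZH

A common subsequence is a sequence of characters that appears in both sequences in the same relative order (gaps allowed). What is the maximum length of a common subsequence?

7

Pick L [1,3] → Z [2,6] → H [4,8] → W [5,9] → H [7,11] → Z [8,12] → Z [9,13]; all 7 characters appear in both, in order. The LCS DP gives dp[11][14] = 7, so this is optimal.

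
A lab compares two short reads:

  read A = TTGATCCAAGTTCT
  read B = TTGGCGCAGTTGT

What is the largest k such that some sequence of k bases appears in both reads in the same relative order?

10

Taking T at read A[1]=read B[1] → T at read A[2]=read B[2] → G at read A[3]=read B[4] → C at read A[6]=read B[5] → C at read A[7]=read B[7] → A at read A[9]=read B[8] → G at read A[10]=read B[9] → T at read A[11]=read B[10] → T at read A[12]=read B[11] → T at read A[14]=read B[13] gives a common subsequence of length 10. Since dp[14][13] = 10, nothing longer is possible.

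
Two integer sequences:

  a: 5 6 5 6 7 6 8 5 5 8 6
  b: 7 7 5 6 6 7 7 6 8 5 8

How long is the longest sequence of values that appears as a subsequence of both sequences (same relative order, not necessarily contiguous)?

Match 5 [1,3]; then 6 [2,4]; then 6 [4,5]; then 7 [5,7]; then 6 [6,8]; then 8 [7,9]; then 5 [9,10]; then 8 [10,11] — 8 values in the same relative order in both. Since dp[11][11] = 8, nothing longer is possible.

8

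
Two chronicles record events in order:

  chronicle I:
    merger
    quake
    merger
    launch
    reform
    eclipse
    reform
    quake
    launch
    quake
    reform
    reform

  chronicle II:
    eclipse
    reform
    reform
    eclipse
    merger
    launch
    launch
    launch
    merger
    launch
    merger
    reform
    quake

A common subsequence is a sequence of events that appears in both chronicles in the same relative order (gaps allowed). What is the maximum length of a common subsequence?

5

Taking merger at chronicle I[1]=chronicle II[5] → merger at chronicle I[3]=chronicle II[9] → launch at chronicle I[4]=chronicle II[10] → reform at chronicle I[7]=chronicle II[12] → quake at chronicle I[10]=chronicle II[13] gives a common subsequence of length 5. Since dp[12][13] = 5, nothing longer is possible.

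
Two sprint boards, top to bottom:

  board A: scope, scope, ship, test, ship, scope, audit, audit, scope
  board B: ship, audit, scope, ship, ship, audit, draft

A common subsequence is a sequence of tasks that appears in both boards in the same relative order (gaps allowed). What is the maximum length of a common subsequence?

One common subsequence of length 4: scope (board A #2, board B #3); then ship (board A #3, board B #4); then ship (board A #5, board B #5); then audit (board A #7, board B #6), and the DP table's final entry dp[9][7] is also 4, so no common subsequence is longer.

4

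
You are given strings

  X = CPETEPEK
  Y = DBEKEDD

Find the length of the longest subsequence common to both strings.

2

Let dp[i][j] be the LCS length of the first i characters of X and the first j characters of Y. dp[i][j] = dp[i-1][j-1]+1 when the i-th and j-th characters match, else max(dp[i-1][j], dp[i][j-1]).
    ·  D  B  E  K  E  D  D
 ·  0  0  0  0  0  0  0  0
 C  0  0  0  0  0  0  0  0
 P  0  0  0  0  0  0  0  0
 E  0  0  0  1  1  1  1  1
 T  0  0  0  1  1  1  1  1
 E  0  0  0  1  1  2  2  2
 P  0  0  0  1  1  2  2  2
 E  0  0  0  1  1  2  2  2
 K  0  0  0  1  2  2  2  2
dp[8][7] = 2. One LCS (by backtracking along matches): EE.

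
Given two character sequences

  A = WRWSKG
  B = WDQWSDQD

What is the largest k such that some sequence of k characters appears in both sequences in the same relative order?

3

One common subsequence of length 3: W at A[1]=B[1] → W at A[3]=B[4] → S at A[4]=B[5], and the DP table's final entry dp[6][8] is also 3, so no common subsequence is longer.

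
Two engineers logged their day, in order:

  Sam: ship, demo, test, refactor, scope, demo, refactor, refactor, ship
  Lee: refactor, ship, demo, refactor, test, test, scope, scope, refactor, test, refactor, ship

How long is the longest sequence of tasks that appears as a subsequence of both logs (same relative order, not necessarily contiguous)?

7

Match ship [1,2], then demo [2,3], then test [3,6], then scope [5,8], then refactor [7,9], then refactor [8,11], then ship [9,12] — 7 tasks in the same relative order in both. dp[9][12] = 7 confirms this is the maximum.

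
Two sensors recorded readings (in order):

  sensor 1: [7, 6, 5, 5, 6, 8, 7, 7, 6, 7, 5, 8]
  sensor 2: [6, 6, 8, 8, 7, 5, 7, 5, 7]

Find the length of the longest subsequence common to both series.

One common subsequence of length 6: 6 (sensor 1 #2, sensor 2 #1), then 6 (sensor 1 #5, sensor 2 #2), then 8 (sensor 1 #6, sensor 2 #4), then 7 (sensor 1 #7, sensor 2 #5), then 7 (sensor 1 #8, sensor 2 #7), then 7 (sensor 1 #10, sensor 2 #9). dp[12][9] = 6 confirms this is the maximum.

6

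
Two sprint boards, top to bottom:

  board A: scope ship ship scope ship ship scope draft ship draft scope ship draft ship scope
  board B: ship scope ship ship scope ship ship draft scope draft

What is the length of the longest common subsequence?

Taking scope (board A #1, board B #2), then ship (board A #2, board B #3), then ship (board A #3, board B #4), then scope (board A #4, board B #5), then ship (board A #6, board B #6), then ship (board A #9, board B #7), then draft (board A #10, board B #8), then scope (board A #11, board B #9), then draft (board A #13, board B #10) gives a common subsequence of length 9. dp[15][10] = 9 confirms this is the maximum.

9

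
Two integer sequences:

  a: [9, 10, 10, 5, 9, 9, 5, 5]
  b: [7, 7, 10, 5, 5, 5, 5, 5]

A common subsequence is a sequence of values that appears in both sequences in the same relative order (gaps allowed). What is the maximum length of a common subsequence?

Let dp[i][j] be the LCS length of the first i values of a and the first j values of b. dp[i][j] = dp[i-1][j-1]+1 when the i-th and j-th values match, else max(dp[i-1][j], dp[i][j-1]).
    ·  7  7 10  5  5  5  5  5
 ·  0  0  0  0  0  0  0  0  0
 9  0  0  0  0  0  0  0  0  0
10  0  0  0  1  1  1  1  1  1
10  0  0  0  1  1  1  1  1  1
 5  0  0  0  1  2  2  2  2  2
 9  0  0  0  1  2  2  2  2  2
 9  0  0  0  1  2  2  2  2  2
 5  0  0  0  1  2  3  3  3  3
 5  0  0  0  1  2  3  4  4  4
dp[8][8] = 4. One LCS (by backtracking along matches): 10, 5, 5, 5.

4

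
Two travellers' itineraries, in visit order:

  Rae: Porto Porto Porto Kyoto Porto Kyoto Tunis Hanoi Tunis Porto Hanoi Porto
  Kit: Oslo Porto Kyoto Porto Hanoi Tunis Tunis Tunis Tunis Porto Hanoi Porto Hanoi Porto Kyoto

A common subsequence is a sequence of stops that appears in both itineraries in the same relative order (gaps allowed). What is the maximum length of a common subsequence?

One common subsequence of length 8: Porto [3,2], then Kyoto [4,3], then Porto [5,4], then Tunis [7,9], then Hanoi [8,11], then Porto [10,12], then Hanoi [11,13], then Porto [12,14]. Since dp[12][15] = 8, nothing longer is possible.

8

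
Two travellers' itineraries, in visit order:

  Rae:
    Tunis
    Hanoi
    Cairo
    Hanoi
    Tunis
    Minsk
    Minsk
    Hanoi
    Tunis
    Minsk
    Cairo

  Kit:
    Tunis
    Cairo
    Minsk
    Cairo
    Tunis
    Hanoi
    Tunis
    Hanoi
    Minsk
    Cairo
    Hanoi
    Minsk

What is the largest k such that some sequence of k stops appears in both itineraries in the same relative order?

One common subsequence of length 7: Tunis (Rae #1, Kit #1), Cairo (Rae #3, Kit #4), Hanoi (Rae #4, Kit #6), Tunis (Rae #5, Kit #7), Minsk (Rae #6, Kit #9), Hanoi (Rae #8, Kit #11), Minsk (Rae #10, Kit #12). The LCS DP gives dp[11][12] = 7, so this is optimal.

7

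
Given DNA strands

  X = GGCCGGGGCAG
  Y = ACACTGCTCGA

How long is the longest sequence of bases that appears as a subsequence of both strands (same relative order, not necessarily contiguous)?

Let dp[i][j] be the LCS length of the first i bases of X and the first j bases of Y. dp[i][j] = dp[i-1][j-1]+1 when the i-th and j-th bases match, else max(dp[i-1][j], dp[i][j-1]).
    ·  A  C  A  C  T  G  C  T  C  G  A
 ·  0  0  0  0  0  0  0  0  0  0  0  0
 G  0  0  0  0  0  0  1  1  1  1  1  1
 G  0  0  0  0  0  0  1  1  1  1  2  2
 C  0  0  1  1  1  1  1  2  2  2  2  2
 C  0  0  1  1  2  2  2  2  2  3  3  3
 G  0  0  1  1  2  2  3  3  3  3  4  4
 G  0  0  1  1  2  2  3  3  3  3  4  4
 G  0  0  1  1  2  2  3  3  3  3  4  4
 G  0  0  1  1  2  2  3  3  3  3  4  4
 C  0  0  1  1  2  2  3  4  4  4  4  4
 A  0  1  1  2  2  2  3  4  4  4  4  5
 G  0  1  1  2  2  2  3  4  4  4  5  5
dp[11][11] = 5. One LCS (by backtracking along matches): GCCGA.

5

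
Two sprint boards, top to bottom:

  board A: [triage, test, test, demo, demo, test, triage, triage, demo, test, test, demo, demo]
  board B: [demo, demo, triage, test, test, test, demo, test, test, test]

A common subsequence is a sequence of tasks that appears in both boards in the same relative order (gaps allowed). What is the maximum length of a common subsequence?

Match triage [1,3], then test [2,5], then test [3,6], then demo [5,7], then test [6,8], then test [10,9], then test [11,10] — 7 tasks in the same relative order in both. dp[13][10] = 7 confirms this is the maximum.

7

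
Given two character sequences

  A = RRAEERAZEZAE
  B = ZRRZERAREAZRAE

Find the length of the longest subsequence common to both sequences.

One common subsequence of length 9: R (A #1, B #2), R (A #2, B #3), E (A #5, B #5), R (A #6, B #6), A (A #7, B #7), E (A #9, B #9), Z (A #10, B #11), A (A #11, B #13), E (A #12, B #14). dp[12][14] = 9 confirms this is the maximum.

9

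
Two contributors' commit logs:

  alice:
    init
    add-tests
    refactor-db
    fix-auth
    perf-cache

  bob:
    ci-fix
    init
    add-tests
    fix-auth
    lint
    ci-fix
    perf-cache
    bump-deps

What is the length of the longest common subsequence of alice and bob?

4

Taking init at alice[1]=bob[2], then add-tests at alice[2]=bob[3], then fix-auth at alice[4]=bob[4], then perf-cache at alice[5]=bob[7] gives a common subsequence of length 4. The LCS DP gives dp[5][8] = 4, so this is optimal.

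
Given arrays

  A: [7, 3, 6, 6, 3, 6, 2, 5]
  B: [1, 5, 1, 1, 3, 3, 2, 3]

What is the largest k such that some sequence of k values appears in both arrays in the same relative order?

Let dp[i][j] be the LCS length of the first i values of A and the first j values of B. dp[i][j] = dp[i-1][j-1]+1 when the i-th and j-th values match, else max(dp[i-1][j], dp[i][j-1]).
    ·  1  5  1  1  3  3  2  3
 ·  0  0  0  0  0  0  0  0  0
 7  0  0  0  0  0  0  0  0  0
 3  0  0  0  0  0  1  1  1  1
 6  0  0  0  0  0  1  1  1  1
 6  0  0  0  0  0  1  1  1  1
 3  0  0  0  0  0  1  2  2  2
 6  0  0  0  0  0  1  2  2  2
 2  0  0  0  0  0  1  2  3  3
 5  0  0  1  1  1  1  2  3  3
dp[8][8] = 3. One LCS (by backtracking along matches): 3, 3, 2.

3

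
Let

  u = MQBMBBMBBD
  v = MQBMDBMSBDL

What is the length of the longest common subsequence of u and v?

Taking M (u #1, v #1) → Q (u #2, v #2) → B (u #3, v #3) → M (u #4, v #4) → B (u #6, v #6) → M (u #7, v #7) → B (u #9, v #9) → D (u #10, v #10) gives a common subsequence of length 8. The LCS DP gives dp[10][11] = 8, so this is optimal.

8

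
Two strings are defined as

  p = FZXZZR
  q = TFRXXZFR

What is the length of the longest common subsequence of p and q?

4

Let dp[i][j] be the LCS length of the first i characters of p and the first j characters of q. dp[i][j] = dp[i-1][j-1]+1 when the i-th and j-th characters match, else max(dp[i-1][j], dp[i][j-1]).
    ·  T  F  R  X  X  Z  F  R
 ·  0  0  0  0  0  0  0  0  0
 F  0  0  1  1  1  1  1  1  1
 Z  0  0  1  1  1  1  2  2  2
 X  0  0  1  1  2  2  2  2  2
 Z  0  0  1  1  2  2  3  3  3
 Z  0  0  1  1  2  2  3  3  3
 R  0  0  1  2  2  2  3  3  4
dp[6][8] = 4. One LCS (by backtracking along matches): FXZR.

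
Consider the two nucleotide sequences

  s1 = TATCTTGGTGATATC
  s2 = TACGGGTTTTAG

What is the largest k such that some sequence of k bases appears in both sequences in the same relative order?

8

Match T [1,1], then A [2,2], then C [4,3], then T [5,7], then T [6,8], then T [9,9], then T [12,10], then A [13,11] — 8 bases in the same relative order in both. The LCS DP gives dp[15][12] = 8, so this is optimal.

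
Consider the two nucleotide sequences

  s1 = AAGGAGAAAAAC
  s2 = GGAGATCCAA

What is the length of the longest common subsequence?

7

Let dp[i][j] be the LCS length of the first i bases of s1 and the first j bases of s2. dp[i][j] = dp[i-1][j-1]+1 when the i-th and j-th bases match, else max(dp[i-1][j], dp[i][j-1]).
    ·  G  G  A  G  A  T  C  C  A  A
 ·  0  0  0  0  0  0  0  0  0  0  0
 A  0  0  0  1  1  1  1  1  1  1  1
 A  0  0  0  1  1  2  2  2  2  2  2
 G  0  1  1  1  2  2  2  2  2  2  2
 G  0  1  2  2  2  2  2  2  2  2  2
 A  0  1  2  3  3  3  3  3  3  3  3
 G  0  1  2  3  4  4  4  4  4  4  4
 A  0  1  2  3  4  5  5  5  5  5  5
 A  0  1  2  3  4  5  5  5  5  6  6
 A  0  1  2  3  4  5  5  5  5  6  7
 A  0  1  2  3  4  5  5  5  5  6  7
 A  0  1  2  3  4  5  5  5  5  6  7
 C  0  1  2  3  4  5  5  6  6  6  7
dp[12][10] = 7. One LCS (by backtracking along matches): GGAGAAA.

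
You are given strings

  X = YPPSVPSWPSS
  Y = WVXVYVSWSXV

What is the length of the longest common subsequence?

Taking Y at X[1]=Y[5] → V at X[5]=Y[6] → S at X[7]=Y[7] → W at X[8]=Y[8] → S at X[10]=Y[9] gives a common subsequence of length 5. dp[11][11] = 5 confirms this is the maximum.

5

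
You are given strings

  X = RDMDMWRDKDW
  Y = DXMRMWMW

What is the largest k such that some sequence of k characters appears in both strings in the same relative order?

Let dp[i][j] be the LCS length of the first i characters of X and the first j characters of Y. dp[i][j] = dp[i-1][j-1]+1 when the i-th and j-th characters match, else max(dp[i-1][j], dp[i][j-1]).
    ·  D  X  M  R  M  W  M  W
 ·  0  0  0  0  0  0  0  0  0
 R  0  0  0  0  1  1  1  1  1
 D  0  1  1  1  1  1  1  1  1
 M  0  1  1  2  2  2  2  2  2
 D  0  1  1  2  2  2  2  2  2
 M  0  1  1  2  2  3  3  3  3
 W  0  1  1  2  2  3  4  4  4
 R  0  1  1  2  3  3  4  4  4
 D  0  1  1  2  3  3  4  4  4
 K  0  1  1  2  3  3  4  4  4
 D  0  1  1  2  3  3  4  4  4
 W  0  1  1  2  3  3  4  4  5
dp[11][8] = 5. One LCS (by backtracking along matches): DMMWW.

5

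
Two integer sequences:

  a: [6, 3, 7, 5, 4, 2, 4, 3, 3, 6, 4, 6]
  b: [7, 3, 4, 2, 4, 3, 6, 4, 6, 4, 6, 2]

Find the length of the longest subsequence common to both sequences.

8

Let dp[i][j] be the LCS length of the first i values of a and the first j values of b. dp[i][j] = dp[i-1][j-1]+1 when the i-th and j-th values match, else max(dp[i-1][j], dp[i][j-1]).
    ·  7  3  4  2  4  3  6  4  6  4  6  2
 ·  0  0  0  0  0  0  0  0  0  0  0  0  0
 6  0  0  0  0  0  0  0  1  1  1  1  1  1
 3  0  0  1  1  1  1  1  1  1  1  1  1  1
 7  0  1  1  1  1  1  1  1  1  1  1  1  1
 5  0  1  1  1  1  1  1  1  1  1  1  1  1
 4  0  1  1  2  2  2  2  2  2  2  2  2  2
 2  0  1  1  2  3  3  3  3  3  3  3  3  3
 4  0  1  1  2  3  4  4  4  4  4  4  4  4
 3  0  1  2  2  3  4  5  5  5  5  5  5  5
 3  0  1  2  2  3  4  5  5  5  5  5  5  5
 6  0  1  2  2  3  4  5  6  6  6  6  6  6
 4  0  1  2  3  3  4  5  6  7  7  7  7  7
 6  0  1  2  3  3  4  5  6  7  8  8  8  8
dp[12][12] = 8. One LCS (by backtracking along matches): 3, 4, 2, 4, 3, 6, 4, 6.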